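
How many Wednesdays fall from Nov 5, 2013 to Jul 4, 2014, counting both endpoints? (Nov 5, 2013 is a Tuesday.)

35

Nov 5, 2013 is a Tuesday; the first Wednesday on or after it is Nov 6, 2013 (1 day later).
From Nov 6, 2013 to Jul 4, 2014: 24 + 31 + 31 + 28 + 31 + 30 + 31 + 30 + 4 = 240 days (rest of Nov, Dec, Jan, Feb, Mar, Apr, May, Jun, Jul).
240 ÷ 7 = 34 full weeks with remainder 2, so 34 more Wednesdays after the first → 35.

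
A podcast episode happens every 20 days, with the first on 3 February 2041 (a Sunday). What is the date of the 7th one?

3 June 2041

The 7th occurrence is 6 intervals after the first: 6 × 20 = 120 days after 3 February 2041.
February has 28 days — 25 days to the end of February leaves 95.
March has 31 days (64 left).
April has 30 days (34 left).
May has 31 days (3 left).
3 days into June → 3 June 2041.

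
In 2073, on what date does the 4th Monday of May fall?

2073-05-22

The first Monday of May 2073 is May 1.
The 4th Monday is 3 weeks later: 1 + 21 = 22.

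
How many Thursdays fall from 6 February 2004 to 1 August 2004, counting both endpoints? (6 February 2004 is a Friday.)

25

6 February 2004 is a Friday; the first Thursday on or after it is 12 February 2004 (6 days later).
From 12 February 2004 to 1 August 2004: 17 + 31 + 30 + 31 + 30 + 31 + 1 = 171 days (rest of February, March, April, May, June, July, August).
171 ÷ 7 = 24 full weeks with remainder 3, so 24 more Thursdays after the first → 25.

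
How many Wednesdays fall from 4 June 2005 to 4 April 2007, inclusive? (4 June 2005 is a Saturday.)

4 June 2005 is a Saturday; the first Wednesday on or after it is 8 June 2005 (4 days later).
From 8 June 2005 to 4 April 2007: 206 + 365 + 94 = 665 days (rest of 2005, 2006, to 4 April 2007 in 2007).
665 ÷ 7 = 95 full weeks with remainder 0, so 95 more Wednesdays after the first → 96.

96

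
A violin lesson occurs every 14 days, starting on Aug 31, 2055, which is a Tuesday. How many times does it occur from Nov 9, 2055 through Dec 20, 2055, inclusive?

3

Occurrences land 14·i days after Aug 31, 2055 for i = 0, 1, 2, …
Nov 9, 2055 is 70 days after the start; 70 ÷ 14 = 5 remainder 0. First occurrence in the window: #6 on Nov 9, 2055 (5×14 = 70 days in).
Dec 20, 2055 is 111 days after the start; 111 ÷ 14 = 7 remainder 13. Last occurrence in the window: #8 on Dec 7, 2055.
Occurrences #6 through #8: 3 in total.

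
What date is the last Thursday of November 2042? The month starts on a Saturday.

2042-11-27

November 2042 begins on a Saturday, so the first Thursday is November 6 (5 days later).
November 2042 has 30 days. Adding weeks: 6, 13, 20, 27 — the last one ≤ 30 is the 27th.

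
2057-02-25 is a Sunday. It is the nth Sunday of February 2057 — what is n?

Day 25 falls in week ⌈25/7⌉ of the month.
Days 1–7 hold the 1st Sunday, 8–14 the 2nd, 15–21 the 3rd, 22–28 the 4th, 29–31 the 5th.
25 is in the range for the 4th.

4th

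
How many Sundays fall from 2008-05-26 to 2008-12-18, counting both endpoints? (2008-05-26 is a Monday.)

2008-05-26 is a Monday; the first Sunday on or after it is 2008-06-01 (6 days later).
From 2008-06-01 to 2008-12-18: 29 + 31 + 31 + 30 + 31 + 30 + 18 = 200 days (rest of June, July, August, September, October, November, December).
200 ÷ 7 = 28 full weeks with remainder 4, so 28 more Sundays after the first → 29.

29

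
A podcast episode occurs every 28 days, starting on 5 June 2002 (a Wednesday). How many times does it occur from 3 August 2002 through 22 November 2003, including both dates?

Occurrences land 28·i days after 5 June 2002 for i = 0, 1, 2, …
3 August 2002 is 59 days after the start; 59 ÷ 28 = 2 remainder 3; since the remainder is 3, round up to i = 3. First occurrence in the window: #4 on 28 August 2002 (3×28 = 84 days in).
22 November 2003 is 535 days after the start; 535 ÷ 28 = 19 remainder 3. Last occurrence in the window: #20 on 19 November 2003.
Occurrences #4 through #20: 17 in total.

17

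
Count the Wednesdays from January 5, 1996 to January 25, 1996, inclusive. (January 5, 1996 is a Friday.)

3

January 5, 1996 is a Friday; the first Wednesday on or after it is January 10, 1996 (5 days later).
From January 10, 1996 to January 25, 1996 is 25 − 10 = 15 days.
15 ÷ 7 = 2 full weeks with remainder 1, so 2 more Wednesdays after the first → 3.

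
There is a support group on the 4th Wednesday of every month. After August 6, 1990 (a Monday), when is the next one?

August 22, 1990

August 1990 starts on a Wednesday; its first Wednesday is the 1st, so the 4th Wednesday is the 22nd — August 22, 1990.
August 22, 1990 is after August 6, 1990, so that is the next one.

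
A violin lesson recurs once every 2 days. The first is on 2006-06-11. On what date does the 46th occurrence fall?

The 46th occurrence is 45 intervals after the first: 45 × 2 = 90 days after 2006-06-11.
June has 30 days — 19 days to the end of June leaves 71.
July has 31 days (40 left).
August has 31 days (9 left).
9 days into September → 2006-09-09.

2006-09-09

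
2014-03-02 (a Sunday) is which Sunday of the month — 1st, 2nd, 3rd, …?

Day 2 falls in week ⌈2/7⌉ of the month.
Days 1–7 hold the 1st Sunday, 8–14 the 2nd, 15–21 the 3rd, 22–28 the 4th, 29–31 the 5th.
2 is in the range for the 1st.

1st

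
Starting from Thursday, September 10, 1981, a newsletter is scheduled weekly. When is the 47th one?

July 29, 1982

The 47th occurrence is 46 intervals after the first: 46 × 7 = 322 days after September 10, 1981.
September has 30 days — 20 days to the end of September leaves 302.
October has 31 days (271 left).
November has 30 days (241 left).
December has 31 days (210 left).
January has 31 days (179 left).
February has 28 days (151 left).
March has 31 days (120 left).
April has 30 days (90 left).
May has 31 days (59 left).
June has 30 days (29 left).
29 days into July → July 29, 1982.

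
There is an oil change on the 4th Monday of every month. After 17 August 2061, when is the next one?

22 August 2061

August 2061 starts on a Monday; its first Monday is the 1st, so the 4th Monday is the 22nd — 22 August 2061.
22 August 2061 is after 17 August 2061, so that is the next one.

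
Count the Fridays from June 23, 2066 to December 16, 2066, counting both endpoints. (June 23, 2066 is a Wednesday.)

June 23, 2066 is a Wednesday; the first Friday on or after it is June 25, 2066 (2 days later).
From June 25, 2066 to December 16, 2066: 5 + 31 + 31 + 30 + 31 + 30 + 16 = 174 days (rest of June, July, August, September, October, November, December).
174 ÷ 7 = 24 full weeks with remainder 6, so 24 more Fridays after the first → 25.

25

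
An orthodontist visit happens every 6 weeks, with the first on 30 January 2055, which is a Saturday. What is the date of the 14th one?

The 14th occurrence is 13 intervals after the first: 13 × 42 = 546 days after 30 January 2055.
January has 31 days — 1 day to the end of January leaves 545.
From end of January to end of 2055 is 334 days (211 left).
January has 31 days (180 left).
February has 29 days (151 left).
March has 31 days (120 left).
April has 30 days (90 left).
May has 31 days (59 left).
June has 30 days (29 left).
29 days into July → 29 July 2056.

29 July 2056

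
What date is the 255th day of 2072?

Sep 11, 2072

Jan has 31 days (255 − 31 = 224 remain).
Feb has 29 days (224 − 29 = 195 remain).
Mar has 31 days (195 − 31 = 164 remain).
Apr has 30 days (164 − 30 = 134 remain).
May has 31 days (134 − 31 = 103 remain).
Jun has 30 days (103 − 30 = 73 remain).
Jul has 31 days (73 − 31 = 42 remain).
Aug has 31 days (42 − 31 = 11 remain).
11 into Sep → Sep 11.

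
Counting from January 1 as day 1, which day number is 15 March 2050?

74

Days in months before March: 31 + 28 = 59.
Plus 15 days into March → day 74.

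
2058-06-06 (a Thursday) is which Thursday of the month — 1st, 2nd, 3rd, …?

1st

Day 6 falls in week ⌈6/7⌉ of the month.
Days 1–7 hold the 1st Thursday, 8–14 the 2nd, 15–21 the 3rd, 22–28 the 4th, 29–31 the 5th.
6 is in the range for the 1st.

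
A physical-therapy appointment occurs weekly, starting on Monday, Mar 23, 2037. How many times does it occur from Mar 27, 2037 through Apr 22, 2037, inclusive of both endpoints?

Occurrences land 7·i days after Mar 23, 2037 for i = 0, 1, 2, …
Mar 27, 2037 is 4 days after the start; 4 ÷ 7 = 0 remainder 4; since the remainder is 4, round up to i = 1. First occurrence in the window: #2 on Mar 30, 2037 (1×7 = 7 days in).
Apr 22, 2037 is 30 days after the start; 30 ÷ 7 = 4 remainder 2. Last occurrence in the window: #5 on Apr 20, 2037.
Occurrences #2 through #5: 4 in total.

4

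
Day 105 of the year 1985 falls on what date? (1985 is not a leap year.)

January has 31 days (105 − 31 = 74 remain).
February has 28 days (74 − 28 = 46 remain).
March has 31 days (46 − 31 = 15 remain).
15 into April → April 15.

1985-04-15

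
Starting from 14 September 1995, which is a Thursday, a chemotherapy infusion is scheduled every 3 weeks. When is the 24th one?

The 24th occurrence is 23 intervals after the first: 23 × 21 = 483 days after 14 September 1995.
September has 30 days — 16 days to the end of September leaves 467.
From end of September to end of 1995 is 92 days (375 left).
1996 has 366 days (9 left).
9 days into January → 9 January 1997.

9 January 1997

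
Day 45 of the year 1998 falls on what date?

Feb 14, 1998

Jan has 31 days (45 − 31 = 14 remain).
14 into Feb → Feb 14.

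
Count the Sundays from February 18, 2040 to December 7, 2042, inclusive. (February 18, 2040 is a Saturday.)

February 18, 2040 is a Saturday; the first Sunday on or after it is February 19, 2040 (1 day later).
From February 19, 2040 to December 7, 2042: 316 + 365 + 341 = 1022 days (rest of 2040, 2041, to December 7, 2042 in 2042).
1022 ÷ 7 = 146 full weeks with remainder 0, so 146 more Sundays after the first → 147.

147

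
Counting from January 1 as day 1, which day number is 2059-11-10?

314

Days in months before November: 31 + 28 + 31 + 30 + 31 + 30 + 31 + 31 + 30 + 31 = 304.
Plus 10 days into November → day 314.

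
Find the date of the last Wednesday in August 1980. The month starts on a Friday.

August 1980 begins on a Friday, so the first Wednesday is August 6 (5 days later).
August 1980 has 31 days. Adding weeks: 6, 13, 20, 27 — the last one ≤ 31 is the 27th.

1980-08-27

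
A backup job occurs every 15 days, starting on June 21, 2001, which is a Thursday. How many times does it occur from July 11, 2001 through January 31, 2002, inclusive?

13

Occurrences land 15·i days after June 21, 2001 for i = 0, 1, 2, …
July 11, 2001 is 20 days after the start; 20 ÷ 15 = 1 remainder 5; since the remainder is 5, round up to i = 2. First occurrence in the window: #3 on July 21, 2001 (2×15 = 30 days in).
January 31, 2002 is 224 days after the start; 224 ÷ 15 = 14 remainder 14. Last occurrence in the window: #15 on January 17, 2002.
Occurrences #3 through #15: 13 in total.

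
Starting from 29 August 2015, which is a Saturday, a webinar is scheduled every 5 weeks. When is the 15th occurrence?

31 December 2016

The 15th occurrence is 14 intervals after the first: 14 × 35 = 490 days after 29 August 2015.
August has 31 days — 2 days to the end of August leaves 488.
From end of August to end of 2015 is 122 days (366 left).
January has 31 days (335 left).
February has 29 days (306 left).
March has 31 days (275 left).
April has 30 days (245 left).
May has 31 days (214 left).
June has 30 days (184 left).
July has 31 days (153 left).
August has 31 days (122 left).
September has 30 days (92 left).
October has 31 days (61 left).
November has 30 days (31 left).
31 days into December → 31 December 2016.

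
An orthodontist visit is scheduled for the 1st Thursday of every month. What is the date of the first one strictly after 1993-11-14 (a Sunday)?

November 1993 starts on a Monday, so its 1st Thursday is 1993-11-04 (3 days in).
That is not after 1993-11-14, so look at December 1993.
December 1993 starts on a Wednesday, so its 1st Thursday is 1993-12-02 (1 day in).

1993-12-02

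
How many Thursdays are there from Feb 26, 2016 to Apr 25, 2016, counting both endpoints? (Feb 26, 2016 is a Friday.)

8

Feb 26, 2016 is a Friday; the first Thursday on or after it is Mar 3, 2016 (6 days later).
From Mar 3, 2016 to Apr 25, 2016: 28 + 25 = 53 days (rest of Mar, Apr).
53 ÷ 7 = 7 full weeks with remainder 4, so 7 more Thursdays after the first → 8.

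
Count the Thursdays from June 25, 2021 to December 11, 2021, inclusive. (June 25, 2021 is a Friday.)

24

June 25, 2021 is a Friday; the first Thursday on or after it is July 1, 2021 (6 days later).
From July 1, 2021 to December 11, 2021: 30 + 31 + 30 + 31 + 30 + 11 = 163 days (rest of July, August, September, October, November, December).
163 ÷ 7 = 23 full weeks with remainder 2, so 23 more Thursdays after the first → 24.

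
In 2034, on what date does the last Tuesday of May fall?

May 30, 2034

The first Tuesday of May 2034 is May 2.
May 2034 has 31 days. Adding weeks: 2, 9, 16, 23, 30 — the last one ≤ 31 is the 30th.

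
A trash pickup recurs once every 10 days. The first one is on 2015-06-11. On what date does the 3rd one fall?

2015-07-01

The 3rd occurrence is 2 intervals after the first: 2 × 10 = 20 days after 2015-06-11.
June has 30 days — 19 days to the end of June leaves 1.
1 day into July → 2015-07-01.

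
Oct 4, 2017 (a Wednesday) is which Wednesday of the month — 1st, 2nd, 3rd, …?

1st

Day 4 falls in week ⌈4/7⌉ of the month.
Days 1–7 hold the 1st Wednesday, 8–14 the 2nd, 15–21 the 3rd, 22–28 the 4th, 29–31 the 5th.
4 is in the range for the 1st.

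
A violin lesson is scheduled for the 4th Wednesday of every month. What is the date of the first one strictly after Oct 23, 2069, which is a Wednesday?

Oct 2069 starts on a Tuesday; its first Wednesday is the 2nd, so the 4th Wednesday is the 23rd — Oct 23, 2069.
That is not after Oct 23, 2069, so look at Nov 2069.
Nov 2069 starts on a Friday; its first Wednesday is the 6th, so the 4th Wednesday is the 27th — Nov 27, 2069.

Nov 27, 2069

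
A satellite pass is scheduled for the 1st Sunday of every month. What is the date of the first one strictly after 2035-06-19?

2035-07-01

June 2035 starts on a Friday, so its 1st Sunday is 2035-06-03 (2 days in).
That is not after 2035-06-19, so look at July 2035.
July 2035 starts on a Sunday, so its 1st Sunday is 2035-07-01.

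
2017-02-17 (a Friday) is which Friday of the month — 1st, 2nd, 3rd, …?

3rd

Day 17 falls in week ⌈17/7⌉ of the month.
Days 1–7 hold the 1st Friday, 8–14 the 2nd, 15–21 the 3rd, 22–28 the 4th, 29–31 the 5th.
17 is in the range for the 3rd.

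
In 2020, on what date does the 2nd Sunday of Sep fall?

Sep 13, 2020

Sep 2020 begins on a Tuesday, so the first Sunday is Sep 6 (5 days later).
The 2nd Sunday is 1 weeks later: 6 + 7 = 13.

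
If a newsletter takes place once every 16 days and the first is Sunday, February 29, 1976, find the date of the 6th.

May 19, 1976

The 6th occurrence is 5 intervals after the first: 5 × 16 = 80 days after February 29, 1976.
February has 29 days — 0 days to the end of February leaves 80.
March has 31 days (49 left).
April has 30 days (19 left).
19 days into May → May 19, 1976.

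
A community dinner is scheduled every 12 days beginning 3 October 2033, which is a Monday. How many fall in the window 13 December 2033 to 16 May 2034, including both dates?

Occurrences land 12·i days after 3 October 2033 for i = 0, 1, 2, …
13 December 2033 is 71 days after the start; 71 ÷ 12 = 5 remainder 11; since the remainder is 11, round up to i = 6. First occurrence in the window: #7 on 14 December 2033 (6×12 = 72 days in).
16 May 2034 is 225 days after the start; 225 ÷ 12 = 18 remainder 9. Last occurrence in the window: #19 on 7 May 2034.
Occurrences #7 through #19: 13 in total.

13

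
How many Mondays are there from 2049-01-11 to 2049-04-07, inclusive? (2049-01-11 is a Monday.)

2049-01-11 is a Monday; the first Monday on or after it is 2049-01-11.
From 2049-01-11 to 2049-04-07: 20 + 28 + 31 + 7 = 86 days (rest of January, February, March, April).
86 ÷ 7 = 12 full weeks with remainder 2, so 12 more Mondays after the first → 13.

13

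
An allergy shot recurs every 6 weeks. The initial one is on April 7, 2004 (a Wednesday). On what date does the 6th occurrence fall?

November 3, 2004

The 6th occurrence is 5 intervals after the first: 5 × 42 = 210 days after April 7, 2004.
April has 30 days — 23 days to the end of April leaves 187.
May has 31 days (156 left).
June has 30 days (126 left).
July has 31 days (95 left).
August has 31 days (64 left).
September has 30 days (34 left).
October has 31 days (3 left).
3 days into November → November 3, 2004.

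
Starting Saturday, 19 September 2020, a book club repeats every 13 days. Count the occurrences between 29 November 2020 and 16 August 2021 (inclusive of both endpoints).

20

Occurrences land 13·i days after 19 September 2020 for i = 0, 1, 2, …
29 November 2020 is 71 days after the start; 71 ÷ 13 = 5 remainder 6; since the remainder is 6, round up to i = 6. First occurrence in the window: #7 on 6 December 2020 (6×13 = 78 days in).
16 August 2021 is 331 days after the start; 331 ÷ 13 = 25 remainder 6. Last occurrence in the window: #26 on 10 August 2021.
Occurrences #7 through #26: 20 in total.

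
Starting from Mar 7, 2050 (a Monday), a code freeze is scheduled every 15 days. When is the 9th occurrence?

The 9th occurrence is 8 intervals after the first: 8 × 15 = 120 days after Mar 7, 2050.
Mar has 31 days — 24 days to the end of Mar leaves 96.
Apr has 30 days (66 left).
May has 31 days (35 left).
Jun has 30 days (5 left).
5 days into Jul → Jul 5, 2050.

Jul 5, 2050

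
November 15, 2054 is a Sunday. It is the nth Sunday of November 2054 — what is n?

Day 15 falls in week ⌈15/7⌉ of the month.
Days 1–7 hold the 1st Sunday, 8–14 the 2nd, 15–21 the 3rd, 22–28 the 4th, 29–31 the 5th.
15 is in the range for the 3rd.

3rd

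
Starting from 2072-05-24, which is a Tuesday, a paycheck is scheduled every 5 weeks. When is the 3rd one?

2072-08-02

The 3rd occurrence is 2 intervals after the first: 2 × 35 = 70 days after 2072-05-24.
May has 31 days — 7 days to the end of May leaves 63.
June has 30 days (33 left).
July has 31 days (2 left).
2 days into August → 2072-08-02.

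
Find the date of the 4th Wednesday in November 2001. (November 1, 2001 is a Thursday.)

November 2001 begins on a Thursday, so the first Wednesday is November 7 (6 days later).
The 4th Wednesday is 3 weeks later: 7 + 21 = 28.

November 28, 2001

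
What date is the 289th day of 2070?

Jan has 31 days (289 − 31 = 258 remain).
Feb has 28 days (258 − 28 = 230 remain).
Mar has 31 days (230 − 31 = 199 remain).
Apr has 30 days (199 − 30 = 169 remain).
May has 31 days (169 − 31 = 138 remain).
Jun has 30 days (138 − 30 = 108 remain).
Jul has 31 days (108 − 31 = 77 remain).
Aug has 31 days (77 − 31 = 46 remain).
Sep has 30 days (46 − 30 = 16 remain).
16 into Oct → Oct 16.

Oct 16, 2070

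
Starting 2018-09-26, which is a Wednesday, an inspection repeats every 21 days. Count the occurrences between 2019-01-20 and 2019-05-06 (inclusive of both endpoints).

Occurrences land 21·i days after 2018-09-26 for i = 0, 1, 2, …
2019-01-20 is 116 days after the start; 116 ÷ 21 = 5 remainder 11; since the remainder is 11, round up to i = 6. First occurrence in the window: #7 on 2019-01-30 (6×21 = 126 days in).
2019-05-06 is 222 days after the start; 222 ÷ 21 = 10 remainder 12. Last occurrence in the window: #11 on 2019-04-24.
Occurrences #7 through #11: 5 in total.

5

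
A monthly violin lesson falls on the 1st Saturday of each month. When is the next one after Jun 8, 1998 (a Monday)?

Jul 4, 1998

Jun 1998 starts on a Monday, so its 1st Saturday is Jun 6, 1998 (5 days in).
That is not after Jun 8, 1998, so look at Jul 1998.
Jul 1998 starts on a Wednesday, so its 1st Saturday is Jul 4, 1998 (3 days in).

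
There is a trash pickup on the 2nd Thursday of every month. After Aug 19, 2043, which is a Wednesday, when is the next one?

Aug 2043 starts on a Saturday; its first Thursday is the 6th, so the 2nd Thursday is the 13th — Aug 13, 2043.
That is not after Aug 19, 2043, so look at Sep 2043.
Sep 2043 starts on a Tuesday; its first Thursday is the 3rd, so the 2nd Thursday is the 10th — Sep 10, 2043.

Sep 10, 2043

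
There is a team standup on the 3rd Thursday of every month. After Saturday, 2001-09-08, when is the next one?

2001-09-20

September 2001 starts on a Saturday; its first Thursday is the 6th, so the 3rd Thursday is the 20th — 2001-09-20.
2001-09-20 is after 2001-09-08, so that is the next one.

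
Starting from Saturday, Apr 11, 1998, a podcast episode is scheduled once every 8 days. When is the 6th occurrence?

The 6th occurrence is 5 intervals after the first: 5 × 8 = 40 days after Apr 11, 1998.
Apr has 30 days — 19 days to the end of Apr leaves 21.
21 days into May → May 21, 1998.

May 21, 1998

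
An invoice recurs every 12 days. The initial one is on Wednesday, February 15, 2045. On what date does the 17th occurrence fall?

The 17th occurrence is 16 intervals after the first: 16 × 12 = 192 days after February 15, 2045.
February has 28 days — 13 days to the end of February leaves 179.
March has 31 days (148 left).
April has 30 days (118 left).
May has 31 days (87 left).
June has 30 days (57 left).
July has 31 days (26 left).
26 days into August → August 26, 2045.

August 26, 2045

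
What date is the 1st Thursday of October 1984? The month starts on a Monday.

4 October 1984

October 1984 begins on a Monday, so the first Thursday is October 4 (3 days later).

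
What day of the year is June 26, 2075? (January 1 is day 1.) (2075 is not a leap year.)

Days in months before June: 31 + 28 + 31 + 30 + 31 = 151.
Plus 26 days into June → day 177.

177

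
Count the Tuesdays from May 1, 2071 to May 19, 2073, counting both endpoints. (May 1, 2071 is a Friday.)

May 1, 2071 is a Friday; the first Tuesday on or after it is May 5, 2071 (4 days later).
From May 5, 2071 to May 19, 2073: 240 + 366 + 139 = 745 days (rest of 2071, 2072, to May 19, 2073 in 2073).
745 ÷ 7 = 106 full weeks with remainder 3, so 106 more Tuesdays after the first → 107.

107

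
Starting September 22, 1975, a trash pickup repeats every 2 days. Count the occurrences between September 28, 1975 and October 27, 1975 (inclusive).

Occurrences land 2·i days after September 22, 1975 for i = 0, 1, 2, …
September 28, 1975 is 6 days after the start; 6 ÷ 2 = 3 remainder 0. First occurrence in the window: #4 on September 28, 1975 (3×2 = 6 days in).
October 27, 1975 is 35 days after the start; 35 ÷ 2 = 17 remainder 1. Last occurrence in the window: #18 on October 26, 1975.
Occurrences #4 through #18: 15 in total.

15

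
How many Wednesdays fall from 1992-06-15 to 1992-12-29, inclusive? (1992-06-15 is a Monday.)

1992-06-15 is a Monday; the first Wednesday on or after it is 1992-06-17 (2 days later).
From 1992-06-17 to 1992-12-29: 13 + 31 + 31 + 30 + 31 + 30 + 29 = 195 days (rest of June, July, August, September, October, November, December).
195 ÷ 7 = 27 full weeks with remainder 6, so 27 more Wednesdays after the first → 28.

28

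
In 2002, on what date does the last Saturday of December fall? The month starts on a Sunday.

December 2002 begins on a Sunday, so the first Saturday is December 7 (6 days later).
December 2002 has 31 days. Adding weeks: 7, 14, 21, 28 — the last one ≤ 31 is the 28th.

28 December 2002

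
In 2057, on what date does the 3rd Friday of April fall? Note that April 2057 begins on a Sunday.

20 April 2057

April 2057 begins on a Sunday, so the first Friday is April 6 (5 days later).
The 3rd Friday is 2 weeks later: 6 + 14 = 20.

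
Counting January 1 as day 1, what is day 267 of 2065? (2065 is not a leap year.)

January has 31 days (267 − 31 = 236 remain).
February has 28 days (236 − 28 = 208 remain).
March has 31 days (208 − 31 = 177 remain).
April has 30 days (177 − 30 = 147 remain).
May has 31 days (147 − 31 = 116 remain).
June has 30 days (116 − 30 = 86 remain).
July has 31 days (86 − 31 = 55 remain).
August has 31 days (55 − 31 = 24 remain).
24 into September → September 24.

24 September 2065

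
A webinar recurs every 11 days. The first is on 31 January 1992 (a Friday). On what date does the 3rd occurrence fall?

22 February 1992

The 3rd occurrence is 2 intervals after the first: 2 × 11 = 22 days after 31 January 1992.
January has 31 days — 0 days to the end of January leaves 22.
22 days into February → 22 February 1992.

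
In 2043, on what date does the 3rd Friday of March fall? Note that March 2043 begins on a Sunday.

March 20, 2043

March 2043 begins on a Sunday, so the first Friday is March 6 (5 days later).
The 3rd Friday is 2 weeks later: 6 + 14 = 20.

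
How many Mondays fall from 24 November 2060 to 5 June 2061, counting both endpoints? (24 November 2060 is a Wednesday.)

27

24 November 2060 is a Wednesday; the first Monday on or after it is 29 November 2060 (5 days later).
From 29 November 2060 to 5 June 2061: 1 + 31 + 31 + 28 + 31 + 30 + 31 + 5 = 188 days (rest of November, December, January, February, March, April, May, June).
188 ÷ 7 = 26 full weeks with remainder 6, so 26 more Mondays after the first → 27.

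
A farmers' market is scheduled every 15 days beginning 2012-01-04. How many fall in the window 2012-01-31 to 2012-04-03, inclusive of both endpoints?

5

Occurrences land 15·i days after 2012-01-04 for i = 0, 1, 2, …
2012-01-31 is 27 days after the start; 27 ÷ 15 = 1 remainder 12; since the remainder is 12, round up to i = 2. First occurrence in the window: #3 on 2012-02-03 (2×15 = 30 days in).
2012-04-03 is 90 days after the start; 90 ÷ 15 = 6 remainder 0. Last occurrence in the window: #7 on 2012-04-03.
Occurrences #3 through #7: 5 in total.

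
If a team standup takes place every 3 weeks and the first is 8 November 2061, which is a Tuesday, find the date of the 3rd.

20 December 2061

The 3rd occurrence is 2 intervals after the first: 2 × 21 = 42 days after 8 November 2061.
November has 30 days — 22 days to the end of November leaves 20.
20 days into December → 20 December 2061.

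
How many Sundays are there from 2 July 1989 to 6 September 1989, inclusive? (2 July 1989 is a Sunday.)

2 July 1989 is a Sunday; the first Sunday on or after it is 2 July 1989.
From 2 July 1989 to 6 September 1989: 29 + 31 + 6 = 66 days (rest of July, August, September).
66 ÷ 7 = 9 full weeks with remainder 3, so 9 more Sundays after the first → 10.

10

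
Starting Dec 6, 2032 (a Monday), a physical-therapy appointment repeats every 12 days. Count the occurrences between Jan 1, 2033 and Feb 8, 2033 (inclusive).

3

Occurrences land 12·i days after Dec 6, 2032 for i = 0, 1, 2, …
Jan 1, 2033 is 26 days after the start; 26 ÷ 12 = 2 remainder 2; since the remainder is 2, round up to i = 3. First occurrence in the window: #4 on Jan 11, 2033 (3×12 = 36 days in).
Feb 8, 2033 is 64 days after the start; 64 ÷ 12 = 5 remainder 4. Last occurrence in the window: #6 on Feb 4, 2033.
Occurrences #4 through #6: 3 in total.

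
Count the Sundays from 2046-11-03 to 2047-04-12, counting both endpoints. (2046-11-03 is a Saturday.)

23

2046-11-03 is a Saturday; the first Sunday on or after it is 2046-11-04 (1 day later).
From 2046-11-04 to 2047-04-12: 26 + 31 + 31 + 28 + 31 + 12 = 159 days (rest of November, December, January, February, March, April).
159 ÷ 7 = 22 full weeks with remainder 5, so 22 more Sundays after the first → 23.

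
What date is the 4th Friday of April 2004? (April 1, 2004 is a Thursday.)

April 23, 2004

April 2004 begins on a Thursday, so the first Friday is April 2 (1 day later).
The 4th Friday is 3 weeks later: 2 + 21 = 23.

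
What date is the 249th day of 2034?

2034-09-06

January has 31 days (249 − 31 = 218 remain).
February has 28 days (218 − 28 = 190 remain).
March has 31 days (190 − 31 = 159 remain).
April has 30 days (159 − 30 = 129 remain).
May has 31 days (129 − 31 = 98 remain).
June has 30 days (98 − 30 = 68 remain).
July has 31 days (68 − 31 = 37 remain).
August has 31 days (37 − 31 = 6 remain).
6 into September → September 6.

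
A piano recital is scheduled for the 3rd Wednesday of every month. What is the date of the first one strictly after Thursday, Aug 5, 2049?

Aug 18, 2049

Aug 2049 starts on a Sunday; its first Wednesday is the 4th, so the 3rd Wednesday is the 18th — Aug 18, 2049.
Aug 18, 2049 is after Aug 5, 2049, so that is the next one.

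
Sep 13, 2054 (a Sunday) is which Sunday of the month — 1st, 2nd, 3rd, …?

2nd

Day 13 falls in week ⌈13/7⌉ of the month.
Days 1–7 hold the 1st Sunday, 8–14 the 2nd, 15–21 the 3rd, 22–28 the 4th, 29–31 the 5th.
13 is in the range for the 2nd.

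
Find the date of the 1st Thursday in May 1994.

The first Thursday of May 1994 is May 5.

1994-05-05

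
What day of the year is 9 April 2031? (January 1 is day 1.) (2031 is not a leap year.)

99

Days in months before April: 31 + 28 + 31 = 90.
Plus 9 days into April → day 99.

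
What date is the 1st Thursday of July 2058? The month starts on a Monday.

July 4, 2058

July 2058 begins on a Monday, so the first Thursday is July 4 (3 days later).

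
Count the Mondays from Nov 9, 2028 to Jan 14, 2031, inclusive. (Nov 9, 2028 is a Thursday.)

Nov 9, 2028 is a Thursday; the first Monday on or after it is Nov 13, 2028 (4 days later).
From Nov 13, 2028 to Jan 14, 2031: 48 + 365 + 365 + 14 = 792 days (rest of 2028, 2029, 2030, to Jan 14, 2031 in 2031).
792 ÷ 7 = 113 full weeks with remainder 1, so 113 more Mondays after the first → 114.

114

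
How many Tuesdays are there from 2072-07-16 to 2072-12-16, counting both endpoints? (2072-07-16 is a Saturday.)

22

2072-07-16 is a Saturday; the first Tuesday on or after it is 2072-07-19 (3 days later).
From 2072-07-19 to 2072-12-16: 12 + 31 + 30 + 31 + 30 + 16 = 150 days (rest of July, August, September, October, November, December).
150 ÷ 7 = 21 full weeks with remainder 3, so 21 more Tuesdays after the first → 22.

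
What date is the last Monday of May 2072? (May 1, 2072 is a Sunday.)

May 2072 begins on a Sunday, so the first Monday is May 2 (1 day later).
May 2072 has 31 days. Adding weeks: 2, 9, 16, 23, 30 — the last one ≤ 31 is the 30th.

May 30, 2072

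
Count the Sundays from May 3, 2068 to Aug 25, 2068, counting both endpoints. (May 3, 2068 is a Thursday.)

May 3, 2068 is a Thursday; the first Sunday on or after it is May 6, 2068 (3 days later).
From May 6, 2068 to Aug 25, 2068: 25 + 30 + 31 + 25 = 111 days (rest of May, Jun, Jul, Aug).
111 ÷ 7 = 15 full weeks with remainder 6, so 15 more Sundays after the first → 16.

16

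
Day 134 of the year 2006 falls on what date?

14 May 2006

January has 31 days (134 − 31 = 103 remain).
February has 28 days (103 − 28 = 75 remain).
March has 31 days (75 − 31 = 44 remain).
April has 30 days (44 − 30 = 14 remain).
14 into May → May 14.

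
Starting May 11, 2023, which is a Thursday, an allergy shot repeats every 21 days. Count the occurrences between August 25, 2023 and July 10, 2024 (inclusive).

Occurrences land 21·i days after May 11, 2023 for i = 0, 1, 2, …
August 25, 2023 is 106 days after the start; 106 ÷ 21 = 5 remainder 1; since the remainder is 1, round up to i = 6. First occurrence in the window: #7 on September 14, 2023 (6×21 = 126 days in).
July 10, 2024 is 426 days after the start; 426 ÷ 21 = 20 remainder 6. Last occurrence in the window: #21 on July 4, 2024.
Occurrences #7 through #21: 15 in total.

15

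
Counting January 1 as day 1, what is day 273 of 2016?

Jan has 31 days (273 − 31 = 242 remain).
Feb has 29 days (242 − 29 = 213 remain).
Mar has 31 days (213 − 31 = 182 remain).
Apr has 30 days (182 − 30 = 152 remain).
May has 31 days (152 − 31 = 121 remain).
Jun has 30 days (121 − 30 = 91 remain).
Jul has 31 days (91 − 31 = 60 remain).
Aug has 31 days (60 − 31 = 29 remain).
29 into Sep → Sep 29.

Sep 29, 2016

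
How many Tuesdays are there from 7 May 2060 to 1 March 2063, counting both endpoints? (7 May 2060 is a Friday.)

147

7 May 2060 is a Friday; the first Tuesday on or after it is 11 May 2060 (4 days later).
From 11 May 2060 to 1 March 2063: 234 + 365 + 365 + 60 = 1024 days (rest of 2060, 2061, 2062, to 1 March 2063 in 2063).
1024 ÷ 7 = 146 full weeks with remainder 2, so 146 more Tuesdays after the first → 147.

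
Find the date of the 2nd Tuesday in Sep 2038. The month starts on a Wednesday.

Sep 14, 2038

Sep 2038 begins on a Wednesday, so the first Tuesday is Sep 7 (6 days later).
The 2nd Tuesday is 1 weeks later: 7 + 7 = 14.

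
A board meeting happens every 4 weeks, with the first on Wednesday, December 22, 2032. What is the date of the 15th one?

January 18, 2034

The 15th occurrence is 14 intervals after the first: 14 × 28 = 392 days after December 22, 2032.
December has 31 days — 9 days to the end of December leaves 383.
January has 31 days (352 left).
February has 28 days (324 left).
March has 31 days (293 left).
April has 30 days (263 left).
May has 31 days (232 left).
June has 30 days (202 left).
July has 31 days (171 left).
August has 31 days (140 left).
September has 30 days (110 left).
October has 31 days (79 left).
November has 30 days (49 left).
December has 31 days (18 left).
18 days into January → January 18, 2034.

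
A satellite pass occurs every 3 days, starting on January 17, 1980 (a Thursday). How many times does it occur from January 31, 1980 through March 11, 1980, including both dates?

Occurrences land 3·i days after January 17, 1980 for i = 0, 1, 2, …
January 31, 1980 is 14 days after the start; 14 ÷ 3 = 4 remainder 2; since the remainder is 2, round up to i = 5. First occurrence in the window: #6 on February 1, 1980 (5×3 = 15 days in).
March 11, 1980 is 54 days after the start; 54 ÷ 3 = 18 remainder 0. Last occurrence in the window: #19 on March 11, 1980.
Occurrences #6 through #19: 14 in total.

14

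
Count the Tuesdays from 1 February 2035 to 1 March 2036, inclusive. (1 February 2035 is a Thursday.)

56

1 February 2035 is a Thursday; the first Tuesday on or after it is 6 February 2035 (5 days later).
From 6 February 2035 to 1 March 2036: 328 + 61 = 389 days (rest of 2035, to 1 March 2036 in 2036).
389 ÷ 7 = 55 full weeks with remainder 4, so 55 more Tuesdays after the first → 56.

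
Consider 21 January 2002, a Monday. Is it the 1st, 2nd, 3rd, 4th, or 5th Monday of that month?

Day 21 falls in week ⌈21/7⌉ of the month.
Days 1–7 hold the 1st Monday, 8–14 the 2nd, 15–21 the 3rd, 22–28 the 4th, 29–31 the 5th.
21 is in the range for the 3rd.

3rd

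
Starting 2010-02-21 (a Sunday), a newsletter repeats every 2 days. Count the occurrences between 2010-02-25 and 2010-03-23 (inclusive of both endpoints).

Occurrences land 2·i days after 2010-02-21 for i = 0, 1, 2, …
2010-02-25 is 4 days after the start; 4 ÷ 2 = 2 remainder 0. First occurrence in the window: #3 on 2010-02-25 (2×2 = 4 days in).
2010-03-23 is 30 days after the start; 30 ÷ 2 = 15 remainder 0. Last occurrence in the window: #16 on 2010-03-23.
Occurrences #3 through #16: 14 in total.

14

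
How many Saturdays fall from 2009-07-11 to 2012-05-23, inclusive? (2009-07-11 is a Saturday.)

150

2009-07-11 is a Saturday; the first Saturday on or after it is 2009-07-11.
From 2009-07-11 to 2012-05-23: 173 + 365 + 365 + 144 = 1047 days (rest of 2009, 2010, 2011, to 2012-05-23 in 2012).
1047 ÷ 7 = 149 full weeks with remainder 4, so 149 more Saturdays after the first → 150.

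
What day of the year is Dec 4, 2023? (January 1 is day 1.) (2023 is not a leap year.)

338

Days in months before Dec: 31 + 28 + 31 + 30 + 31 + 30 + 31 + 31 + 30 + 31 + 30 = 334.
Plus 4 days into Dec → day 338.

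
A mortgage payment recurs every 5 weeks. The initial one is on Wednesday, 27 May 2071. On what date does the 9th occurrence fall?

The 9th occurrence is 8 intervals after the first: 8 × 35 = 280 days after 27 May 2071.
May has 31 days — 4 days to the end of May leaves 276.
June has 30 days (246 left).
July has 31 days (215 left).
August has 31 days (184 left).
September has 30 days (154 left).
October has 31 days (123 left).
November has 30 days (93 left).
December has 31 days (62 left).
January has 31 days (31 left).
February has 29 days (2 left).
2 days into March → 2 March 2072.

2 March 2072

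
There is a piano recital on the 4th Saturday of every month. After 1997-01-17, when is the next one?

1997-01-25

January 1997 starts on a Wednesday; its first Saturday is the 4th, so the 4th Saturday is the 25th — 1997-01-25.
1997-01-25 is after 1997-01-17, so that is the next one.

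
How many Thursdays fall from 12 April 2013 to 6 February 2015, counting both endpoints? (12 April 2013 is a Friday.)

12 April 2013 is a Friday; the first Thursday on or after it is 18 April 2013 (6 days later).
From 18 April 2013 to 6 February 2015: 257 + 365 + 37 = 659 days (rest of 2013, 2014, to 6 February 2015 in 2015).
659 ÷ 7 = 94 full weeks with remainder 1, so 94 more Thursdays after the first → 95.

95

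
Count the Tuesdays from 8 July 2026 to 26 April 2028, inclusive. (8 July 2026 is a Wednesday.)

8 July 2026 is a Wednesday; the first Tuesday on or after it is 14 July 2026 (6 days later).
From 14 July 2026 to 26 April 2028: 170 + 365 + 117 = 652 days (rest of 2026, 2027, to 26 April 2028 in 2028).
652 ÷ 7 = 93 full weeks with remainder 1, so 93 more Tuesdays after the first → 94.

94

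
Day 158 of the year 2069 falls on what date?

2069-06-07

January has 31 days (158 − 31 = 127 remain).
February has 28 days (127 − 28 = 99 remain).
March has 31 days (99 − 31 = 68 remain).
April has 30 days (68 − 30 = 38 remain).
May has 31 days (38 − 31 = 7 remain).
7 into June → June 7.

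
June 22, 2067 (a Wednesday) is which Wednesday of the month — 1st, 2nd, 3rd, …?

4th

Day 22 falls in week ⌈22/7⌉ of the month.
Days 1–7 hold the 1st Wednesday, 8–14 the 2nd, 15–21 the 3rd, 22–28 the 4th, 29–31 the 5th.
22 is in the range for the 4th.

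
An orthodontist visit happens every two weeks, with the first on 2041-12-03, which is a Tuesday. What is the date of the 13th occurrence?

The 13th occurrence is 12 intervals after the first: 12 × 14 = 168 days after 2041-12-03.
December has 31 days — 28 days to the end of December leaves 140.
January has 31 days (109 left).
February has 28 days (81 left).
March has 31 days (50 left).
April has 30 days (20 left).
20 days into May → 2042-05-20.

2042-05-20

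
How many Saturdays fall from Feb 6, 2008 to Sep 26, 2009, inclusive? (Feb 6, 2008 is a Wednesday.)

Feb 6, 2008 is a Wednesday; the first Saturday on or after it is Feb 9, 2008 (3 days later).
From Feb 9, 2008 to Sep 26, 2009: 326 + 269 = 595 days (rest of 2008, to Sep 26, 2009 in 2009).
595 ÷ 7 = 85 full weeks with remainder 0, so 85 more Saturdays after the first → 86.

86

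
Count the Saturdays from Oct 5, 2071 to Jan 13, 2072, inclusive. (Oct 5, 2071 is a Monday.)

14

Oct 5, 2071 is a Monday; the first Saturday on or after it is Oct 10, 2071 (5 days later).
From Oct 10, 2071 to Jan 13, 2072: 21 + 30 + 31 + 13 = 95 days (rest of Oct, Nov, Dec, Jan).
95 ÷ 7 = 13 full weeks with remainder 4, so 13 more Saturdays after the first → 14.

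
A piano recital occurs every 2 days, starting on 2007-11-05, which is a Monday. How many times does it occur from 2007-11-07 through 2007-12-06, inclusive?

Occurrences land 2·i days after 2007-11-05 for i = 0, 1, 2, …
2007-11-07 is 2 days after the start; 2 ÷ 2 = 1 remainder 0. First occurrence in the window: #2 on 2007-11-07 (1×2 = 2 days in).
2007-12-06 is 31 days after the start; 31 ÷ 2 = 15 remainder 1. Last occurrence in the window: #16 on 2007-12-05.
Occurrences #2 through #16: 15 in total.

15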